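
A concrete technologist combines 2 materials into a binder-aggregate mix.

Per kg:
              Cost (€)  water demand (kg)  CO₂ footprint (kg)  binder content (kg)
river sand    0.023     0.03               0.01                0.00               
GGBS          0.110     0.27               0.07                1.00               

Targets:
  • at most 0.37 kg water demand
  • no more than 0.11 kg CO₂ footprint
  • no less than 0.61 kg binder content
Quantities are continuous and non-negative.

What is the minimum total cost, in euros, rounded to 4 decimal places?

€0.0671

This is a linear program. Let x1 = kg of river sand, x2 = kg of GGBS.
min 0.023x1 + 0.11x2 s.t.:
  0.03x1 + 0.27x2 ≤ 0.37   (water demand)
  0.01x1 + 0.07x2 ≤ 0.11   (CO₂ footprint)
  1x2 ≥ 0.61   (binder content)
  x1, x2 ≥ 0.
At the optimum only GGBS is positive (river sand = 0). Binding constraint: binder content.
Solving gives x2 = 0.61.
Total cost: 0.11·0.61 = 0.067100.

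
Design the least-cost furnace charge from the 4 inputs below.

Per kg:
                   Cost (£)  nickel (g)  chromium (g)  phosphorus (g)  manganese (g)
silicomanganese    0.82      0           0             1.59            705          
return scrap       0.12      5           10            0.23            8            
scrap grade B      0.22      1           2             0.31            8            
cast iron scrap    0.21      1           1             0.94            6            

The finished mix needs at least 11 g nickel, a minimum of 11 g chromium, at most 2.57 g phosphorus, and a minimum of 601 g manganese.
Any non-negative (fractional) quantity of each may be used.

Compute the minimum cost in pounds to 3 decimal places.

£0.943

Let x1 = kg of silicomanganese, x2 = kg of return scrap, x3 = kg of scrap grade B, x4 = kg of cast iron scrap.
Minimize 0.82x1 + 0.12x2 + 0.22x3 + 0.21x4 with:
  5x2 + 1x3 + 1x4 ≥ 11   (nickel)
  10x2 + 2x3 + 1x4 ≥ 11   (chromium)
  1.59x1 + 0.23x2 + 0.31x3 + 0.94x4 ≤ 2.57   (phosphorus)
  705x1 + 8x2 + 8x3 + 6x4 ≥ 601   (manganese)
  x1, x2, x3, x4 ≥ 0.
The optimal basis is {silicomanganese, return scrap}; scrap grade B, cast iron scrap drop out. The nickel and manganese requirements are met with equality.
So silicomanganese = 0.8275 kg, return scrap = 2.2 kg.
Total cost: 0.82·0.8275 + 0.12·2.2 = 0.94255.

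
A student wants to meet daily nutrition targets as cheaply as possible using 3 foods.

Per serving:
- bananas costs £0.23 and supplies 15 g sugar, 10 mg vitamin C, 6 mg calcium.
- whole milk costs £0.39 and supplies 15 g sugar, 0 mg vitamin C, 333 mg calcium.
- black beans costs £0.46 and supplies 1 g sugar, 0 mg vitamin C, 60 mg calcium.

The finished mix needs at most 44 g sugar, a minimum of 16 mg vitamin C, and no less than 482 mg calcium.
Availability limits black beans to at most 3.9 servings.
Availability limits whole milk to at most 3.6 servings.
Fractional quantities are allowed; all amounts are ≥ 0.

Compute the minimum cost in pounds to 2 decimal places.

Set it up as a linear program. Let x1 = servings of bananas, x2 = servings of whole milk, x3 = servings of black beans.
Minimise 0.23x1 + 0.39x2 + 0.46x3 s.t.:
  15x1 + 15x2 + 1x3 ≤ 44   (sugar)
  10x1 ≥ 16   (vitamin C)
  6x1 + 333x2 + 60x3 ≥ 482   (calcium)
  x3 ≤ 3.9
  x2 ≤ 3.6
  x1, x2, x3 ≥ 0.
All 3 inputs are positive at the optimum. The sugar, vitamin C, calcium requirements are met with equality.
That vertex is x1 = 1.6, x2 = 1.283, x3 = 0.7513.
Total cost: 0.23·1.6 + 0.39·1.283 + 0.46·0.7513 = 1.2140.

£1.21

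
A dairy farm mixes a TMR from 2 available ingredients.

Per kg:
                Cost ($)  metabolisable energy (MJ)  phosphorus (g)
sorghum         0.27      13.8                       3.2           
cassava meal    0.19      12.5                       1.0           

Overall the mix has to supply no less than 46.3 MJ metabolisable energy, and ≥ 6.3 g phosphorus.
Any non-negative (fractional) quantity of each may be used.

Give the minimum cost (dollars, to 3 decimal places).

$0.778

Treat it as an LP. Let x1 = kg of sorghum, x2 = kg of cassava meal.
min 0.27x1 + 0.19x2 s.t.:
  13.8x1 + 12.5x2 ≥ 46.3   (metabolisable energy)
  3.2x1 + 1x2 ≥ 6.3   (phosphorus)
  x1, x2 ≥ 0.
Both inputs are positive at the optimum. There the metabolisable energy and phosphorus constraints are tight.
Optimal quantities: sorghum = 1.2385 kg, cassava meal = 2.3366 kg.
Total cost: 0.27·1.2385 + 0.19·2.3366 = 0.77835.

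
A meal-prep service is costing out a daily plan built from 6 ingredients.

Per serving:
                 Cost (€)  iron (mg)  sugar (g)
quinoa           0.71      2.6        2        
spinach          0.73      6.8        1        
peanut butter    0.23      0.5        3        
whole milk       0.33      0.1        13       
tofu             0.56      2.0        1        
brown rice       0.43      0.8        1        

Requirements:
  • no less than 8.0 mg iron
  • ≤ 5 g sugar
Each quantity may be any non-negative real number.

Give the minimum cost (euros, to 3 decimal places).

Set it up as a linear program. Let x1 = servings of quinoa, x2 = servings of spinach, x3 = servings of peanut butter, x4 = servings of whole milk, x5 = servings of tofu, x6 = servings of brown rice.
Minimise 0.71x1 + 0.73x2 + 0.23x3 + 0.33x4 + 0.56x5 + 0.43x6 subject to:
  2.6x1 + 6.8x2 + 0.5x3 + 0.1x4 + 2x5 + 0.8x6 ≥ 8   (iron)
  2x1 + 1x2 + 3x3 + 13x4 + 1x5 + 1x6 ≤ 5   (sugar)
  x1, x2, x3, x4, x5, x6 ≥ 0.
At the optimum only spinach is positive (quinoa, peanut butter, whole milk, tofu, brown rice = 0). Binding constraint: iron.
That vertex is x2 = 1.1765.
Cost = 0.73·1.1765 = 0.85885.

€0.859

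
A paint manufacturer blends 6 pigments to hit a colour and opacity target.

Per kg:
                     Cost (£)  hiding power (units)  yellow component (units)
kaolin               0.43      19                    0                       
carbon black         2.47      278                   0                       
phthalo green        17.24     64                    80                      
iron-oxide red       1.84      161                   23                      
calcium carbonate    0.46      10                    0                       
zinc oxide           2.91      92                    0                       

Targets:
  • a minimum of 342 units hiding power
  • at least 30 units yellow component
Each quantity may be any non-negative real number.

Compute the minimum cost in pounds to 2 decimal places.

£3.57

Set it up as a linear program. Let x1 = kg of kaolin, x2 = kg of carbon black, x3 = kg of phthalo green, x4 = kg of iron-oxide red, x5 = kg of calcium carbonate, x6 = kg of zinc oxide.
Minimize 0.43x1 + 2.47x2 + 17.24x3 + 1.84x4 + 0.46x5 + 2.91x6 subject to:
  19x1 + 278x2 + 64x3 + 161x4 + 10x5 + 92x6 ≥ 342   (hiding power)
  80x3 + 23x4 ≥ 30   (yellow component)
  x1, x2, x3, x4, x5, x6 ≥ 0.
The optimal basis is {carbon black, iron-oxide red}; kaolin, phthalo green, calcium carbonate, zinc oxide drop out. There the hiding power and yellow component constraints are tight.
That vertex is x2 = 0.4748, x4 = 1.304.
Total cost: 2.47·0.4748 + 1.84·1.304 = 3.5721.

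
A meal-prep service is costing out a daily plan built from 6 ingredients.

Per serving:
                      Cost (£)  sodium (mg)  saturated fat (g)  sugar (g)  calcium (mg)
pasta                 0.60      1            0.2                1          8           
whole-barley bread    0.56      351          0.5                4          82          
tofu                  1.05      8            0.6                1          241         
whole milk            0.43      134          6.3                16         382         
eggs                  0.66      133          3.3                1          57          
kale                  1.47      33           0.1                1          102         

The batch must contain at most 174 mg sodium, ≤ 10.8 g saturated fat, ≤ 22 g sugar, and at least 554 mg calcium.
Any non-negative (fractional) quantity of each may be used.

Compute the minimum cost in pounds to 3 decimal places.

This is a linear program. Let x1 = servings of pasta, x2 = servings of whole-barley bread, x3 = servings of tofu, x4 = servings of whole milk, x5 = servings of eggs, x6 = servings of kale.
Minimise 0.6x1 + 0.56x2 + 1.05x3 + 0.43x4 + 0.66x5 + 1.47x6 with:
  1x1 + 351x2 + 8x3 + 134x4 + 133x5 + 33x6 ≤ 174   (sodium)
  0.2x1 + 0.5x2 + 0.6x3 + 6.3x4 + 3.3x5 + 0.1x6 ≤ 10.8   (saturated fat)
  1x1 + 4x2 + 1x3 + 16x4 + 1x5 + 1x6 ≤ 22   (sugar)
  8x1 + 82x2 + 241x3 + 382x4 + 57x5 + 102x6 ≥ 554   (calcium)
  x1, x2, x3, x4, x5, x6 ≥ 0.
The cheapest feasible vertex uses only tofu, whole milk; pasta, whole-barley bread, eggs, kale are not used. The sodium and calcium requirements are met with equality.
That vertex is x3 = 0.2657, x4 = 1.283.
Total cost: 1.05·0.2657 + 0.43·1.283 = 0.83068.

£0.831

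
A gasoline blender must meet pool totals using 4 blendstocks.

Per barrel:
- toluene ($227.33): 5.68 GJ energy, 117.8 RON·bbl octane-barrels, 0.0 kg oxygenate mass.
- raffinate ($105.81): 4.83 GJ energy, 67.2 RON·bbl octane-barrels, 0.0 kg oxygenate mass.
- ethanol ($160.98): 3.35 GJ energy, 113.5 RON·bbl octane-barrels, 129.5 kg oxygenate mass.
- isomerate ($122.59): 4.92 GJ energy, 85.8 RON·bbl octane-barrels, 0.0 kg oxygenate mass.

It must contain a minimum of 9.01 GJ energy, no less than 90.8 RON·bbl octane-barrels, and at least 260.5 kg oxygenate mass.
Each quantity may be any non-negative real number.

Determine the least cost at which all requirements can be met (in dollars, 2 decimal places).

Let x1 = barrels of toluene, x2 = barrels of raffinate, x3 = barrels of ethanol, x4 = barrels of isomerate.
Minimize 227.33x1 + 105.81x2 + 160.98x3 + 122.59x4 subject to:
  5.68x1 + 4.83x2 + 3.35x3 + 4.92x4 ≥ 9.01   (energy)
  117.8x1 + 67.2x2 + 113.5x3 + 85.8x4 ≥ 90.8   (octane-barrels)
  129.5x3 ≥ 260.5   (oxygenate mass)
  x1, x2, x3, x4 ≥ 0.
The cheapest feasible vertex uses only raffinate, ethanol; toluene, isomerate are not used. There the energy and oxygenate mass constraints are tight.
Solving gives x2 = 0.47023, x3 = 2.0116.
Hence cost = 105.81·0.47023 + 160.98·2.0116 = $373.5824.

$373.58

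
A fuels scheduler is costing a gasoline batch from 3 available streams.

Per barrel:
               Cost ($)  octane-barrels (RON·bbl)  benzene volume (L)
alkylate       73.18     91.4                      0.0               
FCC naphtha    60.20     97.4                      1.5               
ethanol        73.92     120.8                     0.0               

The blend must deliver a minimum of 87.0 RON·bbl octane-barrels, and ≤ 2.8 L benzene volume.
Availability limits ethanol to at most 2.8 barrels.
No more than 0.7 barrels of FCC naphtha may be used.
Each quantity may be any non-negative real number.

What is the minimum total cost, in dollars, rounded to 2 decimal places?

This is a linear program. Let x1 = barrels of alkylate, x2 = barrels of FCC naphtha, x3 = barrels of ethanol.
Minimise 73.18x1 + 60.2x2 + 73.92x3 s.t.:
  91.4x1 + 97.4x2 + 120.8x3 ≥ 87   (octane-barrels)
  1.5x2 ≤ 2.8   (benzene volume)
  x3 ≤ 2.8
  x2 ≤ 0.7
  x1, x2, x3 ≥ 0.
At the optimum only ethanol is positive (alkylate, FCC naphtha = 0). There the octane-barrels constraint is tight.
Optimal quantities: ethanol = 0.7202 barrels.
Cost = 73.92·0.7202 = 53.2372.

$53.24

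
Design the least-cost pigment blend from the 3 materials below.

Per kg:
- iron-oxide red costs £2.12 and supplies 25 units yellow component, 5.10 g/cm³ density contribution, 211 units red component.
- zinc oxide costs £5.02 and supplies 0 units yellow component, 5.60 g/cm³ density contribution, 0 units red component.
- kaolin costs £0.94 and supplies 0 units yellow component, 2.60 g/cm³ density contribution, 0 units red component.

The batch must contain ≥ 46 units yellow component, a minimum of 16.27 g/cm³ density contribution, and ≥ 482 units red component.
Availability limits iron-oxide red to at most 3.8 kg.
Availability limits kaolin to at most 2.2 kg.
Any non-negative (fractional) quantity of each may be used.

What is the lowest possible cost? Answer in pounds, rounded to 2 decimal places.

This is a linear program. Let x1 = kg of iron-oxide red, x2 = kg of zinc oxide, x3 = kg of kaolin.
Minimise 2.12x1 + 5.02x2 + 0.94x3 subject to:
  25x1 ≥ 46   (yellow component)
  5.1x1 + 5.6x2 + 2.6x3 ≥ 16.27   (density contribution)
  211x1 ≥ 482   (red component)
  x1 ≤ 3.8
  x3 ≤ 2.2
  x1, x2, x3 ≥ 0.
The minimum-cost mix takes nothing from zinc oxide — only iron-oxide red, kaolin. The density contribution and red component requirements are met with equality.
So iron-oxide red = 2.284 kg, kaolin = 1.777 kg.
Hence cost = 2.12·2.284 + 0.94·1.777 = £6.5125.

£6.51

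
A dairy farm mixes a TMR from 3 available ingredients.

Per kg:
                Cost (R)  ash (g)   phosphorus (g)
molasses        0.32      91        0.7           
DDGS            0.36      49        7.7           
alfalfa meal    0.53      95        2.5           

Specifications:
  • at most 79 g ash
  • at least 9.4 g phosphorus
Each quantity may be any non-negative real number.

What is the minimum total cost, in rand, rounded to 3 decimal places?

Let x1 = kg of molasses, x2 = kg of DDGS, x3 = kg of alfalfa meal.
Minimise 0.32x1 + 0.36x2 + 0.53x3 subject to:
  91x1 + 49x2 + 95x3 ≤ 79   (ash)
  0.7x1 + 7.7x2 + 2.5x3 ≥ 9.4   (phosphorus)
  x1, x2, x3 ≥ 0.
The cheapest feasible vertex uses only DDGS; molasses, alfalfa meal are not used. There the phosphorus constraint is tight.
So DDGS = 1.2208 kg.
Objective = 0.36·1.2208 = 0.43949.

R0.439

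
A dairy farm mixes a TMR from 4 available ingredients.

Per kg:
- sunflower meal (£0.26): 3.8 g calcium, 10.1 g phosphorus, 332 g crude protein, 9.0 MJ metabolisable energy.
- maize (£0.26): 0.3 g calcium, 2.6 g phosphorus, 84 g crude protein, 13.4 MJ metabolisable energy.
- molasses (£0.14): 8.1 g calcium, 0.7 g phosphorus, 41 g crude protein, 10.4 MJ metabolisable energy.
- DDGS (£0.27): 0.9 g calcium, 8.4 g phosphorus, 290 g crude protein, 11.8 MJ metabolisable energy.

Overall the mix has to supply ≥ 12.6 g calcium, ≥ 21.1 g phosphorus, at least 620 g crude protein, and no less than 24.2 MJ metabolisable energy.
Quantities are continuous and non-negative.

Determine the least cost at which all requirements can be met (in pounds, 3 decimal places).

£0.616

Let x1 = kg of sunflower meal, x2 = kg of maize, x3 = kg of molasses, x4 = kg of DDGS.
min 0.26x1 + 0.26x2 + 0.14x3 + 0.27x4 subject to:
  3.8x1 + 0.3x2 + 8.1x3 + 0.9x4 ≥ 12.6   (calcium)
  10.1x1 + 2.6x2 + 0.7x3 + 8.4x4 ≥ 21.1   (phosphorus)
  332x1 + 84x2 + 41x3 + 290x4 ≥ 620   (crude protein)
  9x1 + 13.4x2 + 10.4x3 + 11.8x4 ≥ 24.2   (metabolisable energy)
  x1, x2, x3, x4 ≥ 0.
The optimal basis is {sunflower meal, molasses}; maize, DDGS drop out. The calcium and phosphorus requirements are met with equality.
So sunflower meal = 2.048 kg, molasses = 0.5948 kg.
Cost = 0.26·2.048 + 0.14·0.5948 = 0.61575.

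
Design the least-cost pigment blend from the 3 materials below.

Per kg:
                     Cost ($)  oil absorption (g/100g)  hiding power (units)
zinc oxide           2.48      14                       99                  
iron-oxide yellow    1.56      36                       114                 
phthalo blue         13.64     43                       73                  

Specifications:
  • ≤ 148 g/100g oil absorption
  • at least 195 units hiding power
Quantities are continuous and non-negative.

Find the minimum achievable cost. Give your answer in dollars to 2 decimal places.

$2.67

This is a linear program. Let x1 = kg of zinc oxide, x2 = kg of iron-oxide yellow, x3 = kg of phthalo blue.
Minimize 2.48x1 + 1.56x2 + 13.64x3 s.t.:
  14x1 + 36x2 + 43x3 ≤ 148   (oil absorption)
  99x1 + 114x2 + 73x3 ≥ 195   (hiding power)
  x1, x2, x3 ≥ 0.
The cheapest feasible vertex uses only iron-oxide yellow; zinc oxide, phthalo blue are not used. There the hiding power constraint is tight.
That vertex is x2 = 1.711.
Objective = 1.56·1.711 = 2.6692.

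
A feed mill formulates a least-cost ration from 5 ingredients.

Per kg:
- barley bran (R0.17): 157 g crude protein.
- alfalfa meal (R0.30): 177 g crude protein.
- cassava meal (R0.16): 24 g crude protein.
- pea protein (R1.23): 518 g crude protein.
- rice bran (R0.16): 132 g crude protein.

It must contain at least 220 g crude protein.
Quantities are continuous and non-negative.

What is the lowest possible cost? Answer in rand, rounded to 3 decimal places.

This is a linear program. Let x1 = kg of barley bran, x2 = kg of alfalfa meal, x3 = kg of cassava meal, x4 = kg of pea protein, x5 = kg of rice bran.
min 0.17x1 + 0.3x2 + 0.16x3 + 1.23x4 + 0.16x5 subject to:
  157x1 + 177x2 + 24x3 + 518x4 + 132x5 ≥ 220   (crude protein)
  x1, x2, x3, x4, x5 ≥ 0.
The minimum-cost mix takes nothing from alfalfa meal, cassava meal, pea protein, rice bran — only barley bran. Binding constraint: crude protein.
That vertex is x1 = 1.401.
Cost = 0.17·1.401 = 0.23817.

R0.238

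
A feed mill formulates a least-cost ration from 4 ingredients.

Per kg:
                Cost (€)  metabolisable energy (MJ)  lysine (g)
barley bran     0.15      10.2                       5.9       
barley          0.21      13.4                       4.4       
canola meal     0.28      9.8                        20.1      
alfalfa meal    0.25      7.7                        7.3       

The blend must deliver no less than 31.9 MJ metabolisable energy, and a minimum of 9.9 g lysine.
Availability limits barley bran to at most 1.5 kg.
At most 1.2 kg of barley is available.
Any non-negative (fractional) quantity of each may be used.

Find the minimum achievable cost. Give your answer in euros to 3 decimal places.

Let x1 = kg of barley bran, x2 = kg of barley, x3 = kg of canola meal, x4 = kg of alfalfa meal.
min 0.15x1 + 0.21x2 + 0.28x3 + 0.25x4 s.t.:
  10.2x1 + 13.4x2 + 9.8x3 + 7.7x4 ≥ 31.9   (metabolisable energy)
  5.9x1 + 4.4x2 + 20.1x3 + 7.3x4 ≥ 9.9   (lysine)
  x1 ≤ 1.5
  x2 ≤ 1.2
  x1, x2, x3, x4 ≥ 0.
The optimal basis is {barley bran, barley, canola meal}; alfalfa meal drops out. Binding constraints: metabolisable energy, the barley bran cap, the barley cap.
Optimal quantities: barley bran = 1.5 kg, barley = 1.2 kg, canola meal = 0.05306 kg.
Cost = 0.15·1.5 + 0.21·1.2 + 0.28·0.05306 = 0.49186.

€0.492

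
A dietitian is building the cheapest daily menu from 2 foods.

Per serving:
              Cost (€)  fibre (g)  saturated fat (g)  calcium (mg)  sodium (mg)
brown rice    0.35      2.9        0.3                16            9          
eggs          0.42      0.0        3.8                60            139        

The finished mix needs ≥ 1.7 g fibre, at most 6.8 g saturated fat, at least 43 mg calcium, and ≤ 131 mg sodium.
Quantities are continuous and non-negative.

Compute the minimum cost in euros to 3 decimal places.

€0.441

Let x1 = servings of brown rice, x2 = servings of eggs.
min 0.35x1 + 0.42x2 with:
  2.9x1 ≥ 1.7   (fibre)
  0.3x1 + 3.8x2 ≤ 6.8   (saturated fat)
  16x1 + 60x2 ≥ 43   (calcium)
  9x1 + 139x2 ≤ 131   (sodium)
  x1, x2 ≥ 0.
Both inputs are positive at the optimum. There the fibre and calcium constraints are tight.
So brown rice = 0.58621 servings, eggs = 0.56034 servings.
Objective = 0.35·0.58621 + 0.42·0.56034 = 0.44052.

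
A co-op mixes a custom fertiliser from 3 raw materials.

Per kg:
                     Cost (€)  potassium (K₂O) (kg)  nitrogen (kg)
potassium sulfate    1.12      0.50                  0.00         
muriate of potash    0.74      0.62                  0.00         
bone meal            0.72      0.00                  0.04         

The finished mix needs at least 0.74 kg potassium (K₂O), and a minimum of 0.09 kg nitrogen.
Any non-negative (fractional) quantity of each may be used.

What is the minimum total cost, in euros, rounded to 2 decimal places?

€2.50

Set it up as a linear program. Let x1 = kg of potassium sulfate, x2 = kg of muriate of potash, x3 = kg of bone meal.
Minimise 1.12x1 + 0.74x2 + 0.72x3 subject to:
  0.5x1 + 0.62x2 ≥ 0.74   (potassium (K₂O))
  0.04x3 ≥ 0.09   (nitrogen)
  x1, x2, x3 ≥ 0.
The optimal basis is {muriate of potash, bone meal}; potassium sulfate drops out. There the potassium (K₂O) and nitrogen constraints are tight.
That vertex is x2 = 1.194, x3 = 2.25.
Hence cost = 0.74·1.194 + 0.72·2.25 = €2.5036.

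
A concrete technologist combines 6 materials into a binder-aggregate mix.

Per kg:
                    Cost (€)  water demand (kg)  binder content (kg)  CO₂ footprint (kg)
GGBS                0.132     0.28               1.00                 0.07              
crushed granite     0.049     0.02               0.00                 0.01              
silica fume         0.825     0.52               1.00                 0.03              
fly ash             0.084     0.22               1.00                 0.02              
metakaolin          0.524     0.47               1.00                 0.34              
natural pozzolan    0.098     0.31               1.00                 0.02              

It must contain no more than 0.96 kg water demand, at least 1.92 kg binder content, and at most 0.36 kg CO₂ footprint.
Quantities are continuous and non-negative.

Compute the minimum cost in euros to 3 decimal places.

€0.161

Treat it as an LP. Let x1 = kg of GGBS, x2 = kg of crushed granite, x3 = kg of silica fume, x4 = kg of fly ash, x5 = kg of metakaolin, x6 = kg of natural pozzolan.
Minimize 0.132x1 + 0.049x2 + 0.825x3 + 0.084x4 + 0.524x5 + 0.098x6 s.t.:
  0.28x1 + 0.02x2 + 0.52x3 + 0.22x4 + 0.47x5 + 0.31x6 ≤ 0.96   (water demand)
  1x1 + 1x3 + 1x4 + 1x5 + 1x6 ≥ 1.92   (binder content)
  0.07x1 + 0.01x2 + 0.03x3 + 0.02x4 + 0.34x5 + 0.02x6 ≤ 0.36   (CO₂ footprint)
  x1, x2, x3, x4, x5, x6 ≥ 0.
The optimal basis is {fly ash}; GGBS, crushed granite, silica fume, metakaolin, natural pozzolan drop out. The binder content requirement is met with equality.
That vertex is x4 = 1.92.
Cost = 0.084·1.92 = 0.16128.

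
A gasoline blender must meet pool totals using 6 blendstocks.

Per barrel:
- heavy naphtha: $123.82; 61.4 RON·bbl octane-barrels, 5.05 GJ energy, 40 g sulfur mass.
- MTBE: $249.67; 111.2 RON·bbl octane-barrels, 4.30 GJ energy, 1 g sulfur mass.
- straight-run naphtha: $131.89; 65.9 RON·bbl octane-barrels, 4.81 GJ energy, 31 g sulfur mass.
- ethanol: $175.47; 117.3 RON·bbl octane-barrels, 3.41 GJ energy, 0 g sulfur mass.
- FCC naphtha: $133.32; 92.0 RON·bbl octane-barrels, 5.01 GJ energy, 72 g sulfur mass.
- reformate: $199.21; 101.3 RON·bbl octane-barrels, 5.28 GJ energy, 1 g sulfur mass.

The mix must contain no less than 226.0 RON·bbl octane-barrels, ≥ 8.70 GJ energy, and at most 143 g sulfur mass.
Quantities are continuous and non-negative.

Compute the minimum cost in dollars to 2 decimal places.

$329.53

Set it up as a linear program. Let x1 = barrels of heavy naphtha, x2 = barrels of MTBE, x3 = barrels of straight-run naphtha, x4 = barrels of ethanol, x5 = barrels of FCC naphtha, x6 = barrels of reformate.
Minimize 123.82x1 + 249.67x2 + 131.89x3 + 175.47x4 + 133.32x5 + 199.21x6 with:
  61.4x1 + 111.2x2 + 65.9x3 + 117.3x4 + 92x5 + 101.3x6 ≥ 226   (octane-barrels)
  5.05x1 + 4.3x2 + 4.81x3 + 3.41x4 + 5.01x5 + 5.28x6 ≥ 8.7   (energy)
  40x1 + 1x2 + 31x3 + 72x5 + 1x6 ≤ 143   (sulfur mass)
  x1, x2, x3, x4, x5, x6 ≥ 0.
The cheapest feasible vertex uses only ethanol, FCC naphtha; heavy naphtha, MTBE, straight-run naphtha, reformate are not used. There the octane-barrels and sulfur mass constraints are tight.
Solving gives x4 = 0.36895, x5 = 1.9861.
Total cost: 175.47·0.36895 + 133.32·1.9861 = 329.5265.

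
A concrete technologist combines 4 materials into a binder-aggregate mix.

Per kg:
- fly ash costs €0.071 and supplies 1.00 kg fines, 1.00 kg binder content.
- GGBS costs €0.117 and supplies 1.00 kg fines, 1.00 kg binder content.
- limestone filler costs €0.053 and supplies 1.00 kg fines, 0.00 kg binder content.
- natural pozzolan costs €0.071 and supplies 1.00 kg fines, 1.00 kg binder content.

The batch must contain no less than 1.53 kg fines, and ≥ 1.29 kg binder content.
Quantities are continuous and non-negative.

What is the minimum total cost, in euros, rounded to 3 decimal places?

This is a linear program. Let x1 = kg of fly ash, x2 = kg of GGBS, x3 = kg of limestone filler, x4 = kg of natural pozzolan.
min 0.071x1 + 0.117x2 + 0.053x3 + 0.071x4 with:
  1x1 + 1x2 + 1x3 + 1x4 ≥ 1.53   (fines)
  1x1 + 1x2 + 1x4 ≥ 1.29   (binder content)
  x1, x2, x3, x4 ≥ 0.
At the optimum only fly ash, limestone filler are positive (GGBS, natural pozzolan = 0). Binding constraints: fines and binder content.
That vertex is x1 = 1.29, x3 = 0.24.
Objective = 0.071·1.29 + 0.053·0.24 = 0.10431.

€0.104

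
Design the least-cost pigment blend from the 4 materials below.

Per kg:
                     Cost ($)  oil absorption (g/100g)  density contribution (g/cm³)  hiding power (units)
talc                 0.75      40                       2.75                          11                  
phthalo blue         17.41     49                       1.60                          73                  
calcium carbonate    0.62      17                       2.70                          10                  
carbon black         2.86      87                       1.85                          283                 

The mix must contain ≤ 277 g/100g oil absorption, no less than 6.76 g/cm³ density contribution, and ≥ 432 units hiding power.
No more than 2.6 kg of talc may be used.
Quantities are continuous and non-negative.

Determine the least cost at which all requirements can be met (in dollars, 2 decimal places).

Let x1 = kg of talc, x2 = kg of phthalo blue, x3 = kg of calcium carbonate, x4 = kg of carbon black.
Minimise 0.75x1 + 17.41x2 + 0.62x3 + 2.86x4 with:
  40x1 + 49x2 + 17x3 + 87x4 ≤ 277   (oil absorption)
  2.75x1 + 1.6x2 + 2.7x3 + 1.85x4 ≥ 6.76   (density contribution)
  11x1 + 73x2 + 10x3 + 283x4 ≥ 432   (hiding power)
  x1 ≤ 2.6
  x1, x2, x3, x4 ≥ 0.
The cheapest feasible vertex uses only calcium carbonate, carbon black; talc, phthalo blue are not used. There the density contribution and hiding power constraints are tight.
So calcium carbonate = 1.494 kg, carbon black = 1.474 kg.
Total cost: 0.62·1.494 + 2.86·1.474 = 5.1419.

$5.14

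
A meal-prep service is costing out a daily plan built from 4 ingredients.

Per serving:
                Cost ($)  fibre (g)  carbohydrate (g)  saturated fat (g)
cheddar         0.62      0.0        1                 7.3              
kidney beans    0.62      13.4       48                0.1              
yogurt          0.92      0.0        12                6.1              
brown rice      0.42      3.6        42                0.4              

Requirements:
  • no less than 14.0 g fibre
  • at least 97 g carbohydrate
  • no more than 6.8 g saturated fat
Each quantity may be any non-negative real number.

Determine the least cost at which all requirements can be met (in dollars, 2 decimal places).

Let x1 = servings of cheddar, x2 = servings of kidney beans, x3 = servings of yogurt, x4 = servings of brown rice.
Minimize 0.62x1 + 0.62x2 + 0.92x3 + 0.42x4 s.t.:
  13.4x2 + 3.6x4 ≥ 14   (fibre)
  1x1 + 48x2 + 12x3 + 42x4 ≥ 97   (carbohydrate)
  7.3x1 + 0.1x2 + 6.1x3 + 0.4x4 ≤ 6.8   (saturated fat)
  x1, x2, x3, x4 ≥ 0.
The optimal basis is {kidney beans, brown rice}; cheddar, yogurt drop out. Binding constraints: fibre and carbohydrate.
That vertex is x2 = 0.6123, x4 = 1.61.
Cost = 0.62·0.6123 + 0.42·1.61 = 1.0558.

$1.06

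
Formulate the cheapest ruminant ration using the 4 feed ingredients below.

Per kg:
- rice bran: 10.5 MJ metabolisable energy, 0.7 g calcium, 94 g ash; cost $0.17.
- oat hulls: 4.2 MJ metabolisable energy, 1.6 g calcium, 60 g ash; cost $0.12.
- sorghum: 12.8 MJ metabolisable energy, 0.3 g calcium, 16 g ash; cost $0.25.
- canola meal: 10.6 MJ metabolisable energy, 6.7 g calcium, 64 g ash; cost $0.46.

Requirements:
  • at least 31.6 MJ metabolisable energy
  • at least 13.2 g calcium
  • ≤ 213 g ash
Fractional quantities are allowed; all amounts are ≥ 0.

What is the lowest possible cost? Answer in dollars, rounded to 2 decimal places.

$1.05

Treat it as an LP. Let x1 = kg of rice bran, x2 = kg of oat hulls, x3 = kg of sorghum, x4 = kg of canola meal.
Minimize 0.17x1 + 0.12x2 + 0.25x3 + 0.46x4 with:
  10.5x1 + 4.2x2 + 12.8x3 + 10.6x4 ≥ 31.6   (metabolisable energy)
  0.7x1 + 1.6x2 + 0.3x3 + 6.7x4 ≥ 13.2   (calcium)
  94x1 + 60x2 + 16x3 + 64x4 ≤ 213   (ash)
  x1, x2, x3, x4 ≥ 0.
The minimum-cost mix takes nothing from oat hulls — only rice bran, sorghum, canola meal. The metabolisable energy, calcium, ash requirements are met with equality.
Optimal quantities: rice bran = 0.9765 kg, sorghum = 0.1253 kg, canola meal = 1.863 kg.
Total cost: 0.17·0.9765 + 0.25·0.1253 + 0.46·1.863 = 1.0543.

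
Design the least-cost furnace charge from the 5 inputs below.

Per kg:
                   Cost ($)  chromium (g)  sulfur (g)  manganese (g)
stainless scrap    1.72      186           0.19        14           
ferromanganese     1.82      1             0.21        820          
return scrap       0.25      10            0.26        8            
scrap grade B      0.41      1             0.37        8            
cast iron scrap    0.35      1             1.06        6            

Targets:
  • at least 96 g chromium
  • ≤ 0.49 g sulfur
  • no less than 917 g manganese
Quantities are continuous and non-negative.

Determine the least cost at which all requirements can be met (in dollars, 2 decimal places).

$2.90

Treat it as an LP. Let x1 = kg of stainless scrap, x2 = kg of ferromanganese, x3 = kg of return scrap, x4 = kg of scrap grade B, x5 = kg of cast iron scrap.
min 1.72x1 + 1.82x2 + 0.25x3 + 0.41x4 + 0.35x5 subject to:
  186x1 + 1x2 + 10x3 + 1x4 + 1x5 ≥ 96   (chromium)
  0.19x1 + 0.21x2 + 0.26x3 + 0.37x4 + 1.06x5 ≤ 0.49   (sulfur)
  14x1 + 820x2 + 8x3 + 8x4 + 6x5 ≥ 917   (manganese)
  x1, x2, x3, x4, x5 ≥ 0.
At the optimum only stainless scrap, ferromanganese are positive (return scrap, scrap grade B, cast iron scrap = 0). Binding constraints: chromium and manganese.
That vertex is x1 = 0.5102, x2 = 1.11.
Hence cost = 1.72·0.5102 + 1.82·1.11 = $2.8977.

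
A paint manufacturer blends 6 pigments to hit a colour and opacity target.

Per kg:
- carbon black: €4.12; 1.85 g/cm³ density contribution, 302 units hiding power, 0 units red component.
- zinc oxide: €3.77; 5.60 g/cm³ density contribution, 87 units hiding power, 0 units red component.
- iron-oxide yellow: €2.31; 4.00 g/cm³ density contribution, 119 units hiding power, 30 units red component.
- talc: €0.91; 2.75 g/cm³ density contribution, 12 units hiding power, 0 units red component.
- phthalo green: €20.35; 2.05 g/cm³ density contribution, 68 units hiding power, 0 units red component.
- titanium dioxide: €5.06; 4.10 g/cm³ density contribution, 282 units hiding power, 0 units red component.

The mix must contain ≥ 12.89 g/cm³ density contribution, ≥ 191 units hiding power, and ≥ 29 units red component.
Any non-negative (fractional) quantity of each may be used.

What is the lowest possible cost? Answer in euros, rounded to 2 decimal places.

€5.57

Treat it as an LP. Let x1 = kg of carbon black, x2 = kg of zinc oxide, x3 = kg of iron-oxide yellow, x4 = kg of talc, x5 = kg of phthalo green, x6 = kg of titanium dioxide.
Minimize 4.12x1 + 3.77x2 + 2.31x3 + 0.91x4 + 20.35x5 + 5.06x6 subject to:
  1.85x1 + 5.6x2 + 4x3 + 2.75x4 + 2.05x5 + 4.1x6 ≥ 12.89   (density contribution)
  302x1 + 87x2 + 119x3 + 12x4 + 68x5 + 282x6 ≥ 191   (hiding power)
  30x3 ≥ 29   (red component)
  x1, x2, x3, x4, x5, x6 ≥ 0.
The minimum-cost mix takes nothing from carbon black, zinc oxide, phthalo green, titanium dioxide — only iron-oxide yellow, talc. There the density contribution and hiding power constraints are tight.
Optimal quantities: iron-oxide yellow = 1.327 kg, talc = 2.757 kg.
Cost = 2.31·1.327 + 0.91·2.757 = 5.5742.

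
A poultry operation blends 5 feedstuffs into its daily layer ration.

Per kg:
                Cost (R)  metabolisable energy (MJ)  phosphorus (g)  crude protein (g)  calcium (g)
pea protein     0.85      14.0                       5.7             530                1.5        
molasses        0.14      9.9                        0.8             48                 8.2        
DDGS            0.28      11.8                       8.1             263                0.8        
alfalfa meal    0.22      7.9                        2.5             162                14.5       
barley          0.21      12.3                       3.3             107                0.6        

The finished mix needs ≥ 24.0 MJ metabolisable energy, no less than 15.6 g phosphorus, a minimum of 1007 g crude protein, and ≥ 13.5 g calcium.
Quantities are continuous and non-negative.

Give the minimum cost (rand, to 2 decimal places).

R1.11

Treat it as an LP. Let x1 = kg of pea protein, x2 = kg of molasses, x3 = kg of DDGS, x4 = kg of alfalfa meal, x5 = kg of barley.
Minimize 0.85x1 + 0.14x2 + 0.28x3 + 0.22x4 + 0.21x5 with:
  14x1 + 9.9x2 + 11.8x3 + 7.9x4 + 12.3x5 ≥ 24   (metabolisable energy)
  5.7x1 + 0.8x2 + 8.1x3 + 2.5x4 + 3.3x5 ≥ 15.6   (phosphorus)
  530x1 + 48x2 + 263x3 + 162x4 + 107x5 ≥ 1007   (crude protein)
  1.5x1 + 8.2x2 + 0.8x3 + 14.5x4 + 0.6x5 ≥ 13.5   (calcium)
  x1, x2, x3, x4, x5 ≥ 0.
The optimal basis is {DDGS, alfalfa meal}; pea protein, molasses, barley drop out. Binding constraints: crude protein and calcium.
Solving gives x3 = 3.37, x4 = 0.7451.
Cost = 0.28·3.37 + 0.22·0.7451 = 1.1075.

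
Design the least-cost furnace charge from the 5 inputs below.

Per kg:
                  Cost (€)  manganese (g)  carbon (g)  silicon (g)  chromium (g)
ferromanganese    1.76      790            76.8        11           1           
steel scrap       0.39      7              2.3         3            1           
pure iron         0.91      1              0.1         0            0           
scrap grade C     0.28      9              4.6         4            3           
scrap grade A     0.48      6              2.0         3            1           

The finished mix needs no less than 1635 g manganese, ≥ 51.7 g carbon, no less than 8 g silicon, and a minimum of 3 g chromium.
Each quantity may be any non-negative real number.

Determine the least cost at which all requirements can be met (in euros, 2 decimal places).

Treat it as an LP. Let x1 = kg of ferromanganese, x2 = kg of steel scrap, x3 = kg of pure iron, x4 = kg of scrap grade C, x5 = kg of scrap grade A.
min 1.76x1 + 0.39x2 + 0.91x3 + 0.28x4 + 0.48x5 s.t.:
  790x1 + 7x2 + 1x3 + 9x4 + 6x5 ≥ 1635   (manganese)
  76.8x1 + 2.3x2 + 0.1x3 + 4.6x4 + 2x5 ≥ 51.7   (carbon)
  11x1 + 3x2 + 4x4 + 3x5 ≥ 8   (silicon)
  1x1 + 1x2 + 3x4 + 1x5 ≥ 3   (chromium)
  x1, x2, x3, x4, x5 ≥ 0.
The cheapest feasible vertex uses only ferromanganese, scrap grade C; steel scrap, pure iron, scrap grade A are not used. There the manganese and chromium constraints are tight.
Optimal quantities: ferromanganese = 2.066 kg, scrap grade C = 0.3113 kg.
Total cost: 1.76·2.066 + 0.28·0.3113 = 3.7233.

€3.72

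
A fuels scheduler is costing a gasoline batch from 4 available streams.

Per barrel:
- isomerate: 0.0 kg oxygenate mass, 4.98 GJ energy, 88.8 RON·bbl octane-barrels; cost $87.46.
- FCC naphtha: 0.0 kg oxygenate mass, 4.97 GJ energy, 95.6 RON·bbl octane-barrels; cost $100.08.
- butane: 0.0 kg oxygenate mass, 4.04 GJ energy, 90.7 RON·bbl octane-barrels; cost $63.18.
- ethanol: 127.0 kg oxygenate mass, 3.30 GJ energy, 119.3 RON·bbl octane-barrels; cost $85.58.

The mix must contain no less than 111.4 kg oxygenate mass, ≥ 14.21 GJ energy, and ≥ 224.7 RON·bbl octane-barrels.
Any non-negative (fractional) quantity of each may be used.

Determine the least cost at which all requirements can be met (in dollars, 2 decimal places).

Let x1 = barrels of isomerate, x2 = barrels of FCC naphtha, x3 = barrels of butane, x4 = barrels of ethanol.
min 87.46x1 + 100.08x2 + 63.18x3 + 85.58x4 with:
  127x4 ≥ 111.4   (oxygenate mass)
  4.98x1 + 4.97x2 + 4.04x3 + 3.3x4 ≥ 14.21   (energy)
  88.8x1 + 95.6x2 + 90.7x3 + 119.3x4 ≥ 224.7   (octane-barrels)
  x1, x2, x3, x4 ≥ 0.
At the optimum only butane, ethanol are positive (isomerate, FCC naphtha = 0). There the oxygenate mass and energy constraints are tight.
That vertex is x3 = 2.8008, x4 = 0.87717.
Total cost: 63.18·2.8008 + 85.58·0.87717 = 252.0228.

$252.02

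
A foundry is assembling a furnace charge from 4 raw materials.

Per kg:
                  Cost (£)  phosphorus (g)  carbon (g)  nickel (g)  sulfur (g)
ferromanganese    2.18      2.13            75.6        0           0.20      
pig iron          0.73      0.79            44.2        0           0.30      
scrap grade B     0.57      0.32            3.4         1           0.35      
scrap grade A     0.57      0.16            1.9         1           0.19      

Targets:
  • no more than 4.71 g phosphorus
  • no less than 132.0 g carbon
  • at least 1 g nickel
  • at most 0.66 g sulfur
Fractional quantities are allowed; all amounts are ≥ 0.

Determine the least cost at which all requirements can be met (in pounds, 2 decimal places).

£3.95

Let x1 = kg of ferromanganese, x2 = kg of pig iron, x3 = kg of scrap grade B, x4 = kg of scrap grade A.
Minimize 2.18x1 + 0.73x2 + 0.57x3 + 0.57x4 subject to:
  2.13x1 + 0.79x2 + 0.32x3 + 0.16x4 ≤ 4.71   (phosphorus)
  75.6x1 + 44.2x2 + 3.4x3 + 1.9x4 ≥ 132   (carbon)
  1x3 + 1x4 ≥ 1   (nickel)
  0.2x1 + 0.3x2 + 0.35x3 + 0.19x4 ≤ 0.66   (sulfur)
  x1, x2, x3, x4 ≥ 0.
At the optimum only ferromanganese, pig iron, scrap grade A are positive (scrap grade B = 0). Binding constraints: carbon, nickel, sulfur.
That vertex is x1 = 1.319, x2 = 0.6873, x4 = 1.
Hence cost = 2.18·1.319 + 0.73·0.6873 + 0.57·1 = £3.9471.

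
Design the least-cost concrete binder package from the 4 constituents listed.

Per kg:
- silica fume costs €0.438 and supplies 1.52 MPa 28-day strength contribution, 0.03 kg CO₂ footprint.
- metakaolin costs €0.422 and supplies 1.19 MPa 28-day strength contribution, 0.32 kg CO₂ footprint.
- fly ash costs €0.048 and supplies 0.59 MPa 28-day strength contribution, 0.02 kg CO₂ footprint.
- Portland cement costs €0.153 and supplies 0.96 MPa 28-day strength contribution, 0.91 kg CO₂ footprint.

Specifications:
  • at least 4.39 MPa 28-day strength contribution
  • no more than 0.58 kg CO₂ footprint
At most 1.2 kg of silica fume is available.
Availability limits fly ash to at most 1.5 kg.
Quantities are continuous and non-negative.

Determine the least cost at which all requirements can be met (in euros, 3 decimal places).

€1.176

This is a linear program. Let x1 = kg of silica fume, x2 = kg of metakaolin, x3 = kg of fly ash, x4 = kg of Portland cement.
Minimize 0.438x1 + 0.422x2 + 0.048x3 + 0.153x4 subject to:
  1.52x1 + 1.19x2 + 0.59x3 + 0.96x4 ≥ 4.39   (28-day strength contribution)
  0.03x1 + 0.32x2 + 0.02x3 + 0.91x4 ≤ 0.58   (CO₂ footprint)
  x1 ≤ 1.2
  x3 ≤ 1.5
  x1, x2, x3, x4 ≥ 0.
The optimal mix uses every input. The 28-day strength contribution, CO₂ footprint, the silica fume cap, the fly ash cap requirements are met with equality.
That vertex is x1 = 1.2, x2 = 1.336, x3 = 1.5, x4 = 0.09506.
Hence cost = 0.438·1.2 + 0.422·1.336 + 0.048·1.5 + 0.153·0.09506 = €1.17594.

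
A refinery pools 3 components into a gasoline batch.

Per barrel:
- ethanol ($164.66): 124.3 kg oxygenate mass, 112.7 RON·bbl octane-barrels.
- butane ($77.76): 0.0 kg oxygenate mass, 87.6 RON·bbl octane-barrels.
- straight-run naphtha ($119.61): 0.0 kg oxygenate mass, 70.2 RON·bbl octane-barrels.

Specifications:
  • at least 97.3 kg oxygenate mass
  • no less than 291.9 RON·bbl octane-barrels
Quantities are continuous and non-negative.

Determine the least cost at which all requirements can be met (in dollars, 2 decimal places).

This is a linear program. Let x1 = barrels of ethanol, x2 = barrels of butane, x3 = barrels of straight-run naphtha.
Minimize 164.66x1 + 77.76x2 + 119.61x3 s.t.:
  124.3x1 ≥ 97.3   (oxygenate mass)
  112.7x1 + 87.6x2 + 70.2x3 ≥ 291.9   (octane-barrels)
  x1, x2, x3 ≥ 0.
The optimal basis is {ethanol, butane}; straight-run naphtha drops out. The oxygenate mass and octane-barrels requirements are met with equality.
That vertex is x1 = 0.7828, x2 = 2.325.
Cost = 164.66·0.7828 + 77.76·2.325 = 309.6878.

$309.69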